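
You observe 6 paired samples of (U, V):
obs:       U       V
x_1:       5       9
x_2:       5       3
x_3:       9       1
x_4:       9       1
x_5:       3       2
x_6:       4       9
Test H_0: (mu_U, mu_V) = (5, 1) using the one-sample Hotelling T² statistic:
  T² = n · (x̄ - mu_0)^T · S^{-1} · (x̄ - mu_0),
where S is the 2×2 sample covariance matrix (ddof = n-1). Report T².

Step 1 — sample mean vector:
  mean(U) = (5 + 5 + 9 + 9 + 3 + 4) / 6 = 35/6 = 5.8333
  mean(V) = (9 + 3 + 1 + 1 + 2 + 9) / 6 = 25/6 = 4.1667
  x̄ = (5.8333, 4.1667),  deviation x̄ - mu_0 = (5.8333, 4.1667) - (5, 1) = (0.8333, 3.1667).

Step 2 — sample covariance matrix, S[i,j] = (1/(n-1)) · Σ_k (x_{k,i} - mean_i) · (x_{k,j} - mean_j), divisor n-1 = 5:
  S[U,U] = ((-0.8333)·(-0.8333) + (-0.8333)·(-0.8333) + (3.1667)·(3.1667) + (3.1667)·(3.1667) + (-2.8333)·(-2.8333) + (-1.8333)·(-1.8333)) / 5 = 32.8333/5 = 6.5667
  S[U,V] = ((-0.8333)·(4.8333) + (-0.8333)·(-1.1667) + (3.1667)·(-3.1667) + (3.1667)·(-3.1667) + (-2.8333)·(-2.1667) + (-1.8333)·(4.8333)) / 5 = -25.8333/5 = -5.1667
  S[V,V] = ((4.8333)·(4.8333) + (-1.1667)·(-1.1667) + (-3.1667)·(-3.1667) + (-3.1667)·(-3.1667) + (-2.1667)·(-2.1667) + (4.8333)·(4.8333)) / 5 = 72.8333/5 = 14.5667
  S = [[6.5667, -5.1667],
 [-5.1667, 14.5667]].

Step 3 — invert S. det(S) = 6.5667·14.5667 - (-5.1667)² = 68.96.
  S^{-1} = (1/det) · [[d, -b], [-b, a]] = [[0.2112, 0.0749],
 [0.0749, 0.0952]].

Step 4 — quadratic form (x̄ - mu_0)^T · S^{-1} · (x̄ - mu_0):
  S^{-1} · (x̄ - mu_0) = (0.4133, 0.364),
  (x̄ - mu_0)^T · [...] = (0.8333)·(0.4133) + (3.1667)·(0.364) = 1.497.

Step 5 — scale by n: T² = 6 · 1.497 = 8.982.

T² ≈ 8.982


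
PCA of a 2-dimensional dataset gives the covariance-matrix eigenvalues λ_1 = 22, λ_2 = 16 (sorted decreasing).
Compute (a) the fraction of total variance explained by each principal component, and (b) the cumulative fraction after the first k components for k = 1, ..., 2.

Step 1 — total variance = trace(Sigma) = Σ λ_i = 22 + 16 = 38.

Step 2 — fraction explained by component i = λ_i / Σ λ:
  PC1: 22/38 = 0.5789
  PC2: 16/38 = 0.4211

Step 3 — cumulative fraction after k components = (λ_1 + ... + λ_k) / Σ λ:
  k = 1: 22/38 = 0.5789
  k = 2: (22 + 16)/38 = 38/38 = 1

Summary (fraction, with percent):

explained: PC1 0.5789 (57.89%), PC2 0.4211 (42.11%);  cumulative: 0.5789, 1


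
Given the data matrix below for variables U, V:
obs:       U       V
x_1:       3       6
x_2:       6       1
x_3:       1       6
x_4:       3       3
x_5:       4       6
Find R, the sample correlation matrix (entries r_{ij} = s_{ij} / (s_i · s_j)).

Step 1 — column means:
  mean(U) = (3 + 6 + 1 + 3 + 4) / 5 = 17/5 = 3.4
  mean(V) = (6 + 1 + 6 + 3 + 6) / 5 = 22/5 = 4.4

Step 2 — sample variances and covariances s[i,j] = (1/(n-1)) · Σ_k (x_{k,i} - mean_i) · (x_{k,j} - mean_j), with n-1 = 4:
  s[U,U] = ((-0.4)·(-0.4) + (2.6)·(2.6) + (-2.4)·(-2.4) + (-0.4)·(-0.4) + (0.6)·(0.6)) / 4 = 13.2/4 = 3.3
  s[U,V] = ((-0.4)·(1.6) + (2.6)·(-3.4) + (-2.4)·(1.6) + (-0.4)·(-1.4) + (0.6)·(1.6)) / 4 = -11.8/4 = -2.95
  s[V,V] = ((1.6)·(1.6) + (-3.4)·(-3.4) + (1.6)·(1.6) + (-1.4)·(-1.4) + (1.6)·(1.6)) / 4 = 21.2/4 = 5.3
  Sample standard deviations s_i = √(s[i,i]):
  s(U) = √(3.3) = 1.8166
  s(V) = √(5.3) = 2.3022

Step 3 — r_{ij} = s_{ij} / (s_i · s_j):
  r[U,U] = 1 (diagonal).
  r[U,V] = -2.95 / (1.8166 · 2.3022) = -2.95 / 4.1821 = -0.7054
  r[V,V] = 1 (diagonal).

R is symmetric with unit diagonal. Assembling:

R = [[1, -0.7054],
 [-0.7054, 1]]


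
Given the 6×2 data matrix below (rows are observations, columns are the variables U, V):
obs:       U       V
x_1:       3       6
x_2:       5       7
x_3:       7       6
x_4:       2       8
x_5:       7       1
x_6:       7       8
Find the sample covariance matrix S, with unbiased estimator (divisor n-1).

Step 1 — column means:
  mean(U) = (3 + 5 + 7 + 2 + 7 + 7) / 6 = 31/6 = 5.1667
  mean(V) = (6 + 7 + 6 + 8 + 1 + 8) / 6 = 36/6 = 6

Step 2 — sample covariance S[i,j] = (1/(n-1)) · Σ_k (x_{k,i} - mean_i) · (x_{k,j} - mean_j), with n-1 = 5.
  S[U,U] = ((-2.1667)·(-2.1667) + (-0.1667)·(-0.1667) + (1.8333)·(1.8333) + (-3.1667)·(-3.1667) + (1.8333)·(1.8333) + (1.8333)·(1.8333)) / 5 = 24.8333/5 = 4.9667
  S[U,V] = ((-2.1667)·(0) + (-0.1667)·(1) + (1.8333)·(0) + (-3.1667)·(2) + (1.8333)·(-5) + (1.8333)·(2)) / 5 = -12/5 = -2.4
  S[V,V] = ((0)·(0) + (1)·(1) + (0)·(0) + (2)·(2) + (-5)·(-5) + (2)·(2)) / 5 = 34/5 = 6.8

S is symmetric (S[j,i] = S[i,j]). Assembling:

S = [[4.9667, -2.4],
 [-2.4, 6.8]]


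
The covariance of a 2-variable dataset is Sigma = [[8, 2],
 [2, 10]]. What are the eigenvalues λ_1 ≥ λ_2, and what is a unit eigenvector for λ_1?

Step 1 — characteristic polynomial of 2×2 Sigma:
  det(Sigma - λI) = λ² - trace · λ + det = 0.
  trace = 8 + 10 = 18, det = 8·10 - (2)² = 76.
Step 2 — discriminant:
  Δ = trace² - 4·det = 324 - 304 = 20.
Step 3 — eigenvalues:
  λ = (trace ± √Δ)/2 = (18 ± 4.4721)/2,
  λ_1 = 11.2361,  λ_2 = 6.7639.

Step 4 — unit eigenvector for λ_1: solve (Sigma - λ_1 I)v = 0. First row:
  (8 - 11.2361)·v_x + (2)·v_y = 0, i.e. (-3.2361)·v_x + (2)·v_y = 0,
  so v ∝ (b, λ_1 - a) = (2, 3.2361) = u.
  ||u|| = √((2)² + (3.2361)²) = √(14.4721) ≈ 3.8042,
  v_1 = u/||u|| ≈ (0.5257, 0.8507) (||v_1|| = 1).

λ_1 = 11.2361,  λ_2 = 6.7639;  v_1 ≈ (0.5257, 0.8507)


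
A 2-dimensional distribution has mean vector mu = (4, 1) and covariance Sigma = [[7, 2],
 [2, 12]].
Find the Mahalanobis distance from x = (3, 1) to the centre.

Step 1 — centre the observation: (x - mu) = (-1, 0).

Step 2 — invert Sigma. det(Sigma) = 7·12 - (2)² = 80.
  Sigma^{-1} = (1/det) · [[d, -b], [-b, a]] = [[0.15, -0.025],
 [-0.025, 0.0875]].

Step 3 — form the quadratic (x - mu)^T · Sigma^{-1} · (x - mu):
  Sigma^{-1} · (x - mu) = (-0.15, 0.025).
  (x - mu)^T · [Sigma^{-1} · (x - mu)] = (-1)·(-0.15) + (0)·(0.025) = 0.15.

Step 4 — take square root: d = √(0.15) ≈ 0.3873.

d(x, mu) = √(0.15) ≈ 0.3873


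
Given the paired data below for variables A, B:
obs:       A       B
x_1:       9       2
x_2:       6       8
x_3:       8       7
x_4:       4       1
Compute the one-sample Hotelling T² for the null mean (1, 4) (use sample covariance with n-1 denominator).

Step 1 — sample mean vector:
  mean(A) = (9 + 6 + 8 + 4) / 4 = 27/4 = 6.75
  mean(B) = (2 + 8 + 7 + 1) / 4 = 18/4 = 4.5
  x̄ = (6.75, 4.5),  deviation x̄ - mu_0 = (6.75, 4.5) - (1, 4) = (5.75, 0.5).

Step 2 — sample covariance matrix, S[i,j] = (1/(n-1)) · Σ_k (x_{k,i} - mean_i) · (x_{k,j} - mean_j), divisor n-1 = 3:
  S[A,A] = ((2.25)·(2.25) + (-0.75)·(-0.75) + (1.25)·(1.25) + (-2.75)·(-2.75)) / 3 = 14.75/3 = 4.9167
  S[A,B] = ((2.25)·(-2.5) + (-0.75)·(3.5) + (1.25)·(2.5) + (-2.75)·(-3.5)) / 3 = 4.5/3 = 1.5
  S[B,B] = ((-2.5)·(-2.5) + (3.5)·(3.5) + (2.5)·(2.5) + (-3.5)·(-3.5)) / 3 = 37/3 = 12.3333
  S = [[4.9167, 1.5],
 [1.5, 12.3333]].

Step 3 — invert S. det(S) = 4.9167·12.3333 - (1.5)² = 58.3889.
  S^{-1} = (1/det) · [[d, -b], [-b, a]] = [[0.2112, -0.0257],
 [-0.0257, 0.0842]].

Step 4 — quadratic form (x̄ - mu_0)^T · S^{-1} · (x̄ - mu_0):
  S^{-1} · (x̄ - mu_0) = (1.2017, -0.1056),
  (x̄ - mu_0)^T · [...] = (5.75)·(1.2017) + (0.5)·(-0.1056) = 6.857.

Step 5 — scale by n: T² = 4 · 6.857 = 27.4282.

T² ≈ 27.4282


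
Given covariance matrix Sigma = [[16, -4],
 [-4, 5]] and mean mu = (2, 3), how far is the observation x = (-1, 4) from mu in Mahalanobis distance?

Step 1 — centre the observation: (x - mu) = (-3, 1).

Step 2 — invert Sigma. det(Sigma) = 16·5 - (-4)² = 64.
  Sigma^{-1} = (1/det) · [[d, -b], [-b, a]] = [[0.0781, 0.0625],
 [0.0625, 0.25]].

Step 3 — form the quadratic (x - mu)^T · Sigma^{-1} · (x - mu):
  Sigma^{-1} · (x - mu) = (-0.1719, 0.0625).
  (x - mu)^T · [Sigma^{-1} · (x - mu)] = (-3)·(-0.1719) + (1)·(0.0625) = 0.5781.

Step 4 — take square root: d = √(0.5781) ≈ 0.7603.

d(x, mu) = √(0.5781) ≈ 0.7603


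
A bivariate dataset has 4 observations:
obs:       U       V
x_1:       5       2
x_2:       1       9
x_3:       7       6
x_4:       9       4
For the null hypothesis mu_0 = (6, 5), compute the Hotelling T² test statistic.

Step 1 — sample mean vector:
  mean(U) = (5 + 1 + 7 + 9) / 4 = 22/4 = 5.5
  mean(V) = (2 + 9 + 6 + 4) / 4 = 21/4 = 5.25
  x̄ = (5.5, 5.25),  deviation x̄ - mu_0 = (5.5, 5.25) - (6, 5) = (-0.5, 0.25).

Step 2 — sample covariance matrix, S[i,j] = (1/(n-1)) · Σ_k (x_{k,i} - mean_i) · (x_{k,j} - mean_j), divisor n-1 = 3:
  S[U,U] = ((-0.5)·(-0.5) + (-4.5)·(-4.5) + (1.5)·(1.5) + (3.5)·(3.5)) / 3 = 35/3 = 11.6667
  S[U,V] = ((-0.5)·(-3.25) + (-4.5)·(3.75) + (1.5)·(0.75) + (3.5)·(-1.25)) / 3 = -18.5/3 = -6.1667
  S[V,V] = ((-3.25)·(-3.25) + (3.75)·(3.75) + (0.75)·(0.75) + (-1.25)·(-1.25)) / 3 = 26.75/3 = 8.9167
  S = [[11.6667, -6.1667],
 [-6.1667, 8.9167]].

Step 3 — invert S. det(S) = 11.6667·8.9167 - (-6.1667)² = 66.
  S^{-1} = (1/det) · [[d, -b], [-b, a]] = [[0.1351, 0.0934],
 [0.0934, 0.1768]].

Step 4 — quadratic form (x̄ - mu_0)^T · S^{-1} · (x̄ - mu_0):
  S^{-1} · (x̄ - mu_0) = (-0.0442, -0.0025),
  (x̄ - mu_0)^T · [...] = (-0.5)·(-0.0442) + (0.25)·(-0.0025) = 0.0215.

Step 5 — scale by n: T² = 4 · 0.0215 = 0.0859.

T² ≈ 0.0859


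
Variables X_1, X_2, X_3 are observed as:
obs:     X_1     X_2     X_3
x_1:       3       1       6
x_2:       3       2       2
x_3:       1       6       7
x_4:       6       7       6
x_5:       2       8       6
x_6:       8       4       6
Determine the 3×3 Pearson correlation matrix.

Step 1 — column means:
  mean(X_1) = (3 + 3 + 1 + 6 + 2 + 8) / 6 = 23/6 = 3.8333
  mean(X_2) = (1 + 2 + 6 + 7 + 8 + 4) / 6 = 28/6 = 4.6667
  mean(X_3) = (6 + 2 + 7 + 6 + 6 + 6) / 6 = 33/6 = 5.5

Step 2 — sample variances and covariances s[i,j] = (1/(n-1)) · Σ_k (x_{k,i} - mean_i) · (x_{k,j} - mean_j), with n-1 = 5:
  s[X_1,X_1] = ((-0.8333)·(-0.8333) + (-0.8333)·(-0.8333) + (-2.8333)·(-2.8333) + (2.1667)·(2.1667) + (-1.8333)·(-1.8333) + (4.1667)·(4.1667)) / 5 = 34.8333/5 = 6.9667
  s[X_1,X_2] = ((-0.8333)·(-3.6667) + (-0.8333)·(-2.6667) + (-2.8333)·(1.3333) + (2.1667)·(2.3333) + (-1.8333)·(3.3333) + (4.1667)·(-0.6667)) / 5 = -2.3333/5 = -0.4667
  s[X_1,X_3] = ((-0.8333)·(0.5) + (-0.8333)·(-3.5) + (-2.8333)·(1.5) + (2.1667)·(0.5) + (-1.8333)·(0.5) + (4.1667)·(0.5)) / 5 = 0.5/5 = 0.1
  s[X_2,X_2] = ((-3.6667)·(-3.6667) + (-2.6667)·(-2.6667) + (1.3333)·(1.3333) + (2.3333)·(2.3333) + (3.3333)·(3.3333) + (-0.6667)·(-0.6667)) / 5 = 39.3333/5 = 7.8667
  s[X_2,X_3] = ((-3.6667)·(0.5) + (-2.6667)·(-3.5) + (1.3333)·(1.5) + (2.3333)·(0.5) + (3.3333)·(0.5) + (-0.6667)·(0.5)) / 5 = 12/5 = 2.4
  s[X_3,X_3] = ((0.5)·(0.5) + (-3.5)·(-3.5) + (1.5)·(1.5) + (0.5)·(0.5) + (0.5)·(0.5) + (0.5)·(0.5)) / 5 = 15.5/5 = 3.1
  Sample standard deviations s_i = √(s[i,i]):
  s(X_1) = √(6.9667) = 2.6394
  s(X_2) = √(7.8667) = 2.8048
  s(X_3) = √(3.1) = 1.7607

Step 3 — r_{ij} = s_{ij} / (s_i · s_j):
  r[X_1,X_1] = 1 (diagonal).
  r[X_1,X_2] = -0.4667 / (2.6394 · 2.8048) = -0.4667 / 7.403 = -0.063
  r[X_1,X_3] = 0.1 / (2.6394 · 1.7607) = 0.1 / 4.6472 = 0.0215
  r[X_2,X_2] = 1 (diagonal).
  r[X_2,X_3] = 2.4 / (2.8048 · 1.7607) = 2.4 / 4.9383 = 0.486
  r[X_3,X_3] = 1 (diagonal).

R is symmetric with unit diagonal. Assembling:

R = [[1, -0.063, 0.0215],
 [-0.063, 1, 0.486],
 [0.0215, 0.486, 1]]


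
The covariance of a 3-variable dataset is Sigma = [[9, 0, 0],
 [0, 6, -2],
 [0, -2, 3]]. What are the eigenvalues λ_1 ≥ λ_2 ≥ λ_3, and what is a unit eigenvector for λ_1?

Step 1 — characteristic polynomial p(λ) = det(λI - Sigma) = λ³ - tr·λ² + c_1·λ - det, where tr = trace, c_1 = sum of the principal 2×2 minors, det = det(Sigma):
  tr = 9 + 6 + 3 = 18,
  c_1 = (9·6 - (0)²) + (9·3 - (0)²) + (6·3 - (-2)²) = 54 + 27 + 14 = 95,
  det = 9·(6·3 - (-2)²) - (0)·((0)·3 - (-2)·(0)) + (0)·((0)·(-2) - 6·(0)) = 9·(14) - (0)·(0) + (0)·(0) = 126.
  So p(λ) = λ³ - 18λ² + 95λ - 126.
Step 2 — look for an integer root (rational root theorem: any rational root is an integer divisor of 126). Testing λ = 2:
  p(2) = 8 - 72 + 190 - 126 = 0  ✓
  Dividing out (λ - 2): p(λ) = (λ - 2)(λ² - 16λ + 63).
Step 3 — remaining eigenvalues from the quadratic λ² - 16λ + 63 = 0:
  Δ = 16² - 4·63 = 256 - 252 = 4,  λ = (16 ± √4)/2 = (16 ± 2)/2 = 9 or 7.
  Sorted: λ_1 = 9,  λ_2 = 7,  λ_3 = 2  (check: sum = 18 = tr ✓).

Step 4 — unit eigenvector for λ_1 = 9: v spans the null space of (Sigma - λ_1 I), whose rows are
  r_1 = (0, 0, 0),  r_2 = (0, -3, -2),  r_3 = (0, -2, -6).
  v is orthogonal to every row, so take v ∝ r_2 × r_3 = ((-3)·(-6) - (-2)·(-2), (-2)·(0) - (0)·(-6), (0)·(-2) - (-3)·(0)) = (14, 0, 0).
  Rescale (divide by 14): u = (1, 0, 0).
  ||u|| = √((1)² + (0)² + (0)²) = √(1) = 1,  v_1 = u/||u|| ≈ (1, 0, 0) (||v_1|| = 1).

λ_1 = 9,  λ_2 = 7,  λ_3 = 2;  v_1 ≈ (1, 0, 0)


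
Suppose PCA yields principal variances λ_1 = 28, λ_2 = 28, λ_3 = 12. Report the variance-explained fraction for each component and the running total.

Step 1 — total variance = trace(Sigma) = Σ λ_i = 28 + 28 + 12 = 68.

Step 2 — fraction explained by component i = λ_i / Σ λ:
  PC1: 28/68 = 0.4118
  PC2: 28/68 = 0.4118
  PC3: 12/68 = 0.1765

Step 3 — cumulative fraction after k components = (λ_1 + ... + λ_k) / Σ λ:
  k = 1: 28/68 = 0.4118
  k = 2: (28 + 28)/68 = 56/68 = 0.8235
  k = 3: (28 + 28 + 12)/68 = 68/68 = 1

Summary (fraction, with percent):

explained: PC1 0.4118 (41.18%), PC2 0.4118 (41.18%), PC3 0.1765 (17.65%);  cumulative: 0.4118, 0.8235, 1


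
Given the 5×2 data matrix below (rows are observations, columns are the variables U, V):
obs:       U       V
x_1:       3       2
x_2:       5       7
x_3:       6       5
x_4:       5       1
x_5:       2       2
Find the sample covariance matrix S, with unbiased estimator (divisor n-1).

Step 1 — column means:
  mean(U) = (3 + 5 + 6 + 5 + 2) / 5 = 21/5 = 4.2
  mean(V) = (2 + 7 + 5 + 1 + 2) / 5 = 17/5 = 3.4

Step 2 — sample covariance S[i,j] = (1/(n-1)) · Σ_k (x_{k,i} - mean_i) · (x_{k,j} - mean_j), with n-1 = 4.
  S[U,U] = ((-1.2)·(-1.2) + (0.8)·(0.8) + (1.8)·(1.8) + (0.8)·(0.8) + (-2.2)·(-2.2)) / 4 = 10.8/4 = 2.7
  S[U,V] = ((-1.2)·(-1.4) + (0.8)·(3.6) + (1.8)·(1.6) + (0.8)·(-2.4) + (-2.2)·(-1.4)) / 4 = 8.6/4 = 2.15
  S[V,V] = ((-1.4)·(-1.4) + (3.6)·(3.6) + (1.6)·(1.6) + (-2.4)·(-2.4) + (-1.4)·(-1.4)) / 4 = 25.2/4 = 6.3

S is symmetric (S[j,i] = S[i,j]). Assembling:

S = [[2.7, 2.15],
 [2.15, 6.3]]


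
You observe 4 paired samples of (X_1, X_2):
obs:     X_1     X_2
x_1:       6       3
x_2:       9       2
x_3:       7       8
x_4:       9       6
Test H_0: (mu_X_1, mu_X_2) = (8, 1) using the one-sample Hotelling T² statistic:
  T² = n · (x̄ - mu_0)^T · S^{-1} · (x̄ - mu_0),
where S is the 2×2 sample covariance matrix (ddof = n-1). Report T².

Step 1 — sample mean vector:
  mean(X_1) = (6 + 9 + 7 + 9) / 4 = 31/4 = 7.75
  mean(X_2) = (3 + 2 + 8 + 6) / 4 = 19/4 = 4.75
  x̄ = (7.75, 4.75),  deviation x̄ - mu_0 = (7.75, 4.75) - (8, 1) = (-0.25, 3.75).

Step 2 — sample covariance matrix, S[i,j] = (1/(n-1)) · Σ_k (x_{k,i} - mean_i) · (x_{k,j} - mean_j), divisor n-1 = 3:
  S[X_1,X_1] = ((-1.75)·(-1.75) + (1.25)·(1.25) + (-0.75)·(-0.75) + (1.25)·(1.25)) / 3 = 6.75/3 = 2.25
  S[X_1,X_2] = ((-1.75)·(-1.75) + (1.25)·(-2.75) + (-0.75)·(3.25) + (1.25)·(1.25)) / 3 = -1.25/3 = -0.4167
  S[X_2,X_2] = ((-1.75)·(-1.75) + (-2.75)·(-2.75) + (3.25)·(3.25) + (1.25)·(1.25)) / 3 = 22.75/3 = 7.5833
  S = [[2.25, -0.4167],
 [-0.4167, 7.5833]].

Step 3 — invert S. det(S) = 2.25·7.5833 - (-0.4167)² = 16.8889.
  S^{-1} = (1/det) · [[d, -b], [-b, a]] = [[0.449, 0.0247],
 [0.0247, 0.1332]].

Step 4 — quadratic form (x̄ - mu_0)^T · S^{-1} · (x̄ - mu_0):
  S^{-1} · (x̄ - mu_0) = (-0.0197, 0.4934),
  (x̄ - mu_0)^T · [...] = (-0.25)·(-0.0197) + (3.75)·(0.4934) = 1.8553.

Step 5 — scale by n: T² = 4 · 1.8553 = 7.4211.

T² ≈ 7.4211


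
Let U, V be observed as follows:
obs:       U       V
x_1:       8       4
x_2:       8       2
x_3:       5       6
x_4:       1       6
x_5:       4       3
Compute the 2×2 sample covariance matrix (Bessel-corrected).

Step 1 — column means:
  mean(U) = (8 + 8 + 5 + 1 + 4) / 5 = 26/5 = 5.2
  mean(V) = (4 + 2 + 6 + 6 + 3) / 5 = 21/5 = 4.2

Step 2 — sample covariance S[i,j] = (1/(n-1)) · Σ_k (x_{k,i} - mean_i) · (x_{k,j} - mean_j), with n-1 = 4.
  S[U,U] = ((2.8)·(2.8) + (2.8)·(2.8) + (-0.2)·(-0.2) + (-4.2)·(-4.2) + (-1.2)·(-1.2)) / 4 = 34.8/4 = 8.7
  S[U,V] = ((2.8)·(-0.2) + (2.8)·(-2.2) + (-0.2)·(1.8) + (-4.2)·(1.8) + (-1.2)·(-1.2)) / 4 = -13.2/4 = -3.3
  S[V,V] = ((-0.2)·(-0.2) + (-2.2)·(-2.2) + (1.8)·(1.8) + (1.8)·(1.8) + (-1.2)·(-1.2)) / 4 = 12.8/4 = 3.2

S is symmetric (S[j,i] = S[i,j]). Assembling:

S = [[8.7, -3.3],
 [-3.3, 3.2]]


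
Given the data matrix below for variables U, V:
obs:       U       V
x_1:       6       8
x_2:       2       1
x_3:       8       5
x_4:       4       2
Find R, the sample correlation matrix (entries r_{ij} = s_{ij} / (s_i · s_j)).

Step 1 — column means:
  mean(U) = (6 + 2 + 8 + 4) / 4 = 20/4 = 5
  mean(V) = (8 + 1 + 5 + 2) / 4 = 16/4 = 4

Step 2 — sample variances and covariances s[i,j] = (1/(n-1)) · Σ_k (x_{k,i} - mean_i) · (x_{k,j} - mean_j), with n-1 = 3:
  s[U,U] = ((1)·(1) + (-3)·(-3) + (3)·(3) + (-1)·(-1)) / 3 = 20/3 = 6.6667
  s[U,V] = ((1)·(4) + (-3)·(-3) + (3)·(1) + (-1)·(-2)) / 3 = 18/3 = 6
  s[V,V] = ((4)·(4) + (-3)·(-3) + (1)·(1) + (-2)·(-2)) / 3 = 30/3 = 10
  Sample standard deviations s_i = √(s[i,i]):
  s(U) = √(6.6667) = 2.582
  s(V) = √(10) = 3.1623

Step 3 — r_{ij} = s_{ij} / (s_i · s_j):
  r[U,U] = 1 (diagonal).
  r[U,V] = 6 / (2.582 · 3.1623) = 6 / 8.165 = 0.7348
  r[V,V] = 1 (diagonal).

R is symmetric with unit diagonal. Assembling:

R = [[1, 0.7348],
 [0.7348, 1]]


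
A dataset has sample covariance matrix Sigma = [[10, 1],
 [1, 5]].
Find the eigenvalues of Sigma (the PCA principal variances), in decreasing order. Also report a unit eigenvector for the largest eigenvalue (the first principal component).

Step 1 — characteristic polynomial of 2×2 Sigma:
  det(Sigma - λI) = λ² - trace · λ + det = 0.
  trace = 10 + 5 = 15, det = 10·5 - (1)² = 49.
Step 2 — discriminant:
  Δ = trace² - 4·det = 225 - 196 = 29.
Step 3 — eigenvalues:
  λ = (trace ± √Δ)/2 = (15 ± 5.3852)/2,
  λ_1 = 10.1926,  λ_2 = 4.8074.

Step 4 — unit eigenvector for λ_1: solve (Sigma - λ_1 I)v = 0. First row:
  (10 - 10.1926)·v_x + (1)·v_y = 0, i.e. (-0.1926)·v_x + (1)·v_y = 0,
  so v ∝ (b, λ_1 - a) = (1, 0.1926) = u.
  ||u|| = √((1)² + (0.1926)²) = √(1.0371) ≈ 1.0184,
  v_1 = u/||u|| ≈ (0.982, 0.1891) (||v_1|| = 1).

λ_1 = 10.1926,  λ_2 = 4.8074;  v_1 ≈ (0.982, 0.1891)


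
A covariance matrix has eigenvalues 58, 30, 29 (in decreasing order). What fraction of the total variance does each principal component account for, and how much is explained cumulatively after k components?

Step 1 — total variance = trace(Sigma) = Σ λ_i = 58 + 30 + 29 = 117.

Step 2 — fraction explained by component i = λ_i / Σ λ:
  PC1: 58/117 = 0.4957
  PC2: 30/117 = 0.2564
  PC3: 29/117 = 0.2479

Step 3 — cumulative fraction after k components = (λ_1 + ... + λ_k) / Σ λ:
  k = 1: 58/117 = 0.4957
  k = 2: (58 + 30)/117 = 88/117 = 0.7521
  k = 3: (58 + 30 + 29)/117 = 117/117 = 1

Summary (fraction, with percent):

explained: PC1 0.4957 (49.57%), PC2 0.2564 (25.64%), PC3 0.2479 (24.79%);  cumulative: 0.4957, 0.7521, 1


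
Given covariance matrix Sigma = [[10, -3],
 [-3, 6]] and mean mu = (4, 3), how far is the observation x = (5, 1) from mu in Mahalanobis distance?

Step 1 — centre the observation: (x - mu) = (1, -2).

Step 2 — invert Sigma. det(Sigma) = 10·6 - (-3)² = 51.
  Sigma^{-1} = (1/det) · [[d, -b], [-b, a]] = [[0.1176, 0.0588],
 [0.0588, 0.1961]].

Step 3 — form the quadratic (x - mu)^T · Sigma^{-1} · (x - mu):
  Sigma^{-1} · (x - mu) = (0, -0.3333).
  (x - mu)^T · [Sigma^{-1} · (x - mu)] = (1)·(0) + (-2)·(-0.3333) = 0.6667.

Step 4 — take square root: d = √(0.6667) ≈ 0.8165.

d(x, mu) = √(0.6667) ≈ 0.8165


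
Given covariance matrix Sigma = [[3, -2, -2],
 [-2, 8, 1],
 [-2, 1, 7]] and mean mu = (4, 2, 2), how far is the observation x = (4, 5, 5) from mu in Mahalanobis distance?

Step 1 — centre the observation: (x - mu) = (0, 3, 3).

Step 2 — invert Sigma (cofactor / det for 3×3, or solve directly):
  Sigma^{-1} = [[0.4867, 0.1062, 0.1239],
 [0.1062, 0.1504, 0.0088],
 [0.1239, 0.0088, 0.177]].

Step 3 — form the quadratic (x - mu)^T · Sigma^{-1} · (x - mu):
  Sigma^{-1} · (x - mu) = (0.6903, 0.4779, 0.5575).
  (x - mu)^T · [Sigma^{-1} · (x - mu)] = (0)·(0.6903) + (3)·(0.4779) + (3)·(0.5575) = 3.1062.

Step 4 — take square root: d = √(3.1062) ≈ 1.7624.

d(x, mu) = √(3.1062) ≈ 1.7624


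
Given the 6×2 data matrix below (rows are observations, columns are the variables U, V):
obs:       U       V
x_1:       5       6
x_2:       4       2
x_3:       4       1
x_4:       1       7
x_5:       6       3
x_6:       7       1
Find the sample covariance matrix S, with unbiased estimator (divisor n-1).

Step 1 — column means:
  mean(U) = (5 + 4 + 4 + 1 + 6 + 7) / 6 = 27/6 = 4.5
  mean(V) = (6 + 2 + 1 + 7 + 3 + 1) / 6 = 20/6 = 3.3333

Step 2 — sample covariance S[i,j] = (1/(n-1)) · Σ_k (x_{k,i} - mean_i) · (x_{k,j} - mean_j), with n-1 = 5.
  S[U,U] = ((0.5)·(0.5) + (-0.5)·(-0.5) + (-0.5)·(-0.5) + (-3.5)·(-3.5) + (1.5)·(1.5) + (2.5)·(2.5)) / 5 = 21.5/5 = 4.3
  S[U,V] = ((0.5)·(2.6667) + (-0.5)·(-1.3333) + (-0.5)·(-2.3333) + (-3.5)·(3.6667) + (1.5)·(-0.3333) + (2.5)·(-2.3333)) / 5 = -16/5 = -3.2
  S[V,V] = ((2.6667)·(2.6667) + (-1.3333)·(-1.3333) + (-2.3333)·(-2.3333) + (3.6667)·(3.6667) + (-0.3333)·(-0.3333) + (-2.3333)·(-2.3333)) / 5 = 33.3333/5 = 6.6667

S is symmetric (S[j,i] = S[i,j]). Assembling:

S = [[4.3, -3.2],
 [-3.2, 6.6667]]


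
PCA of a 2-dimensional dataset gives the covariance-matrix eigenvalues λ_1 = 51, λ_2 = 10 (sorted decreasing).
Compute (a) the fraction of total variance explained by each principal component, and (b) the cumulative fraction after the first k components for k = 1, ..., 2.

Step 1 — total variance = trace(Sigma) = Σ λ_i = 51 + 10 = 61.

Step 2 — fraction explained by component i = λ_i / Σ λ:
  PC1: 51/61 = 0.8361
  PC2: 10/61 = 0.1639

Step 3 — cumulative fraction after k components = (λ_1 + ... + λ_k) / Σ λ:
  k = 1: 51/61 = 0.8361
  k = 2: (51 + 10)/61 = 61/61 = 1

Summary (fraction, with percent):

explained: PC1 0.8361 (83.61%), PC2 0.1639 (16.39%);  cumulative: 0.8361, 1


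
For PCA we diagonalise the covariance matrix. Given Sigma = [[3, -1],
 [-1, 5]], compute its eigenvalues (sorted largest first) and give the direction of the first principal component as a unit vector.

Step 1 — characteristic polynomial of 2×2 Sigma:
  det(Sigma - λI) = λ² - trace · λ + det = 0.
  trace = 3 + 5 = 8, det = 3·5 - (-1)² = 14.
Step 2 — discriminant:
  Δ = trace² - 4·det = 64 - 56 = 8.
Step 3 — eigenvalues:
  λ = (trace ± √Δ)/2 = (8 ± 2.8284)/2,
  λ_1 = 5.4142,  λ_2 = 2.5858.

Step 4 — unit eigenvector for λ_1: solve (Sigma - λ_1 I)v = 0. First row:
  (3 - 5.4142)·v_x + (-1)·v_y = 0, i.e. (-2.4142)·v_x + (-1)·v_y = 0,
  so v ∝ (b, λ_1 - a) = (-1, 2.4142); multiply by -1 so the first entry is positive: u = (1, -2.4142).
  ||u|| = √((1)² + (-2.4142)²) = √(6.8284) ≈ 2.6131,
  v_1 = u/||u|| ≈ (0.3827, -0.9239) (||v_1|| = 1).

λ_1 = 5.4142,  λ_2 = 2.5858;  v_1 ≈ (0.3827, -0.9239)


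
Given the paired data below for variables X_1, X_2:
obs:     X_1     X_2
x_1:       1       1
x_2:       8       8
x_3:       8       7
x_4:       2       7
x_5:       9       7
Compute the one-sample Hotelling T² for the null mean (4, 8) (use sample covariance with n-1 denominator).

Step 1 — sample mean vector:
  mean(X_1) = (1 + 8 + 8 + 2 + 9) / 5 = 28/5 = 5.6
  mean(X_2) = (1 + 8 + 7 + 7 + 7) / 5 = 30/5 = 6
  x̄ = (5.6, 6),  deviation x̄ - mu_0 = (5.6, 6) - (4, 8) = (1.6, -2).

Step 2 — sample covariance matrix, S[i,j] = (1/(n-1)) · Σ_k (x_{k,i} - mean_i) · (x_{k,j} - mean_j), divisor n-1 = 4:
  S[X_1,X_1] = ((-4.6)·(-4.6) + (2.4)·(2.4) + (2.4)·(2.4) + (-3.6)·(-3.6) + (3.4)·(3.4)) / 4 = 57.2/4 = 14.3
  S[X_1,X_2] = ((-4.6)·(-5) + (2.4)·(2) + (2.4)·(1) + (-3.6)·(1) + (3.4)·(1)) / 4 = 30/4 = 7.5
  S[X_2,X_2] = ((-5)·(-5) + (2)·(2) + (1)·(1) + (1)·(1) + (1)·(1)) / 4 = 32/4 = 8
  S = [[14.3, 7.5],
 [7.5, 8]].

Step 3 — invert S. det(S) = 14.3·8 - (7.5)² = 58.15.
  S^{-1} = (1/det) · [[d, -b], [-b, a]] = [[0.1376, -0.129],
 [-0.129, 0.2459]].

Step 4 — quadratic form (x̄ - mu_0)^T · S^{-1} · (x̄ - mu_0):
  S^{-1} · (x̄ - mu_0) = (0.4781, -0.6982),
  (x̄ - mu_0)^T · [...] = (1.6)·(0.4781) + (-2)·(-0.6982) = 2.1613.

Step 5 — scale by n: T² = 5 · 2.1613 = 10.8065.

T² ≈ 10.8065


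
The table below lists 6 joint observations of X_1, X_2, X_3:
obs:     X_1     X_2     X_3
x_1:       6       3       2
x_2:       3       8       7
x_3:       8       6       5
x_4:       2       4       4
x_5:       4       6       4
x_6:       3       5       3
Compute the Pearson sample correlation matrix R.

Step 1 — column means:
  mean(X_1) = (6 + 3 + 8 + 2 + 4 + 3) / 6 = 26/6 = 4.3333
  mean(X_2) = (3 + 8 + 6 + 4 + 6 + 5) / 6 = 32/6 = 5.3333
  mean(X_3) = (2 + 7 + 5 + 4 + 4 + 3) / 6 = 25/6 = 4.1667

Step 2 — sample variances and covariances s[i,j] = (1/(n-1)) · Σ_k (x_{k,i} - mean_i) · (x_{k,j} - mean_j), with n-1 = 5:
  s[X_1,X_1] = ((1.6667)·(1.6667) + (-1.3333)·(-1.3333) + (3.6667)·(3.6667) + (-2.3333)·(-2.3333) + (-0.3333)·(-0.3333) + (-1.3333)·(-1.3333)) / 5 = 25.3333/5 = 5.0667
  s[X_1,X_2] = ((1.6667)·(-2.3333) + (-1.3333)·(2.6667) + (3.6667)·(0.6667) + (-2.3333)·(-1.3333) + (-0.3333)·(0.6667) + (-1.3333)·(-0.3333)) / 5 = -1.6667/5 = -0.3333
  s[X_1,X_3] = ((1.6667)·(-2.1667) + (-1.3333)·(2.8333) + (3.6667)·(0.8333) + (-2.3333)·(-0.1667) + (-0.3333)·(-0.1667) + (-1.3333)·(-1.1667)) / 5 = -2.3333/5 = -0.4667
  s[X_2,X_2] = ((-2.3333)·(-2.3333) + (2.6667)·(2.6667) + (0.6667)·(0.6667) + (-1.3333)·(-1.3333) + (0.6667)·(0.6667) + (-0.3333)·(-0.3333)) / 5 = 15.3333/5 = 3.0667
  s[X_2,X_3] = ((-2.3333)·(-2.1667) + (2.6667)·(2.8333) + (0.6667)·(0.8333) + (-1.3333)·(-0.1667) + (0.6667)·(-0.1667) + (-0.3333)·(-1.1667)) / 5 = 13.6667/5 = 2.7333
  s[X_3,X_3] = ((-2.1667)·(-2.1667) + (2.8333)·(2.8333) + (0.8333)·(0.8333) + (-0.1667)·(-0.1667) + (-0.1667)·(-0.1667) + (-1.1667)·(-1.1667)) / 5 = 14.8333/5 = 2.9667
  Sample standard deviations s_i = √(s[i,i]):
  s(X_1) = √(5.0667) = 2.2509
  s(X_2) = √(3.0667) = 1.7512
  s(X_3) = √(2.9667) = 1.7224

Step 3 — r_{ij} = s_{ij} / (s_i · s_j):
  r[X_1,X_1] = 1 (diagonal).
  r[X_1,X_2] = -0.3333 / (2.2509 · 1.7512) = -0.3333 / 3.9418 = -0.0846
  r[X_1,X_3] = -0.4667 / (2.2509 · 1.7224) = -0.4667 / 3.877 = -0.1204
  r[X_2,X_2] = 1 (diagonal).
  r[X_2,X_3] = 2.7333 / (1.7512 · 1.7224) = 2.7333 / 3.0163 = 0.9062
  r[X_3,X_3] = 1 (diagonal).

R is symmetric with unit diagonal. Assembling:

R = [[1, -0.0846, -0.1204],
 [-0.0846, 1, 0.9062],
 [-0.1204, 0.9062, 1]]


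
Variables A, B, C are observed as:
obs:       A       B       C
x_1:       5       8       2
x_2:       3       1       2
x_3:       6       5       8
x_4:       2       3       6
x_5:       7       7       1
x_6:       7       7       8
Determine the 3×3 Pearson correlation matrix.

Step 1 — column means:
  mean(A) = (5 + 3 + 6 + 2 + 7 + 7) / 6 = 30/6 = 5
  mean(B) = (8 + 1 + 5 + 3 + 7 + 7) / 6 = 31/6 = 5.1667
  mean(C) = (2 + 2 + 8 + 6 + 1 + 8) / 6 = 27/6 = 4.5

Step 2 — sample variances and covariances s[i,j] = (1/(n-1)) · Σ_k (x_{k,i} - mean_i) · (x_{k,j} - mean_j), with n-1 = 5:
  s[A,A] = ((0)·(0) + (-2)·(-2) + (1)·(1) + (-3)·(-3) + (2)·(2) + (2)·(2)) / 5 = 22/5 = 4.4
  s[A,B] = ((0)·(2.8333) + (-2)·(-4.1667) + (1)·(-0.1667) + (-3)·(-2.1667) + (2)·(1.8333) + (2)·(1.8333)) / 5 = 22/5 = 4.4
  s[A,C] = ((0)·(-2.5) + (-2)·(-2.5) + (1)·(3.5) + (-3)·(1.5) + (2)·(-3.5) + (2)·(3.5)) / 5 = 4/5 = 0.8
  s[B,B] = ((2.8333)·(2.8333) + (-4.1667)·(-4.1667) + (-0.1667)·(-0.1667) + (-2.1667)·(-2.1667) + (1.8333)·(1.8333) + (1.8333)·(1.8333)) / 5 = 36.8333/5 = 7.3667
  s[B,C] = ((2.8333)·(-2.5) + (-4.1667)·(-2.5) + (-0.1667)·(3.5) + (-2.1667)·(1.5) + (1.8333)·(-3.5) + (1.8333)·(3.5)) / 5 = -0.5/5 = -0.1
  s[C,C] = ((-2.5)·(-2.5) + (-2.5)·(-2.5) + (3.5)·(3.5) + (1.5)·(1.5) + (-3.5)·(-3.5) + (3.5)·(3.5)) / 5 = 51.5/5 = 10.3
  Sample standard deviations s_i = √(s[i,i]):
  s(A) = √(4.4) = 2.0976
  s(B) = √(7.3667) = 2.7142
  s(C) = √(10.3) = 3.2094

Step 3 — r_{ij} = s_{ij} / (s_i · s_j):
  r[A,A] = 1 (diagonal).
  r[A,B] = 4.4 / (2.0976 · 2.7142) = 4.4 / 5.6933 = 0.7728
  r[A,C] = 0.8 / (2.0976 · 3.2094) = 0.8 / 6.732 = 0.1188
  r[B,B] = 1 (diagonal).
  r[B,C] = -0.1 / (2.7142 · 3.2094) = -0.1 / 8.7107 = -0.0115
  r[C,C] = 1 (diagonal).

R is symmetric with unit diagonal. Assembling:

R = [[1, 0.7728, 0.1188],
 [0.7728, 1, -0.0115],
 [0.1188, -0.0115, 1]]


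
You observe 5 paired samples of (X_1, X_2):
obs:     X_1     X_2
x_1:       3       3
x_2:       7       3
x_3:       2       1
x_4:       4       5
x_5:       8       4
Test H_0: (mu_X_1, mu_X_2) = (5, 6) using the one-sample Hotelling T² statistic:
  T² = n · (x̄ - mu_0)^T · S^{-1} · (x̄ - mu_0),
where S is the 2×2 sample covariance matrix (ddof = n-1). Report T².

Step 1 — sample mean vector:
  mean(X_1) = (3 + 7 + 2 + 4 + 8) / 5 = 24/5 = 4.8
  mean(X_2) = (3 + 3 + 1 + 5 + 4) / 5 = 16/5 = 3.2
  x̄ = (4.8, 3.2),  deviation x̄ - mu_0 = (4.8, 3.2) - (5, 6) = (-0.2, -2.8).

Step 2 — sample covariance matrix, S[i,j] = (1/(n-1)) · Σ_k (x_{k,i} - mean_i) · (x_{k,j} - mean_j), divisor n-1 = 4:
  S[X_1,X_1] = ((-1.8)·(-1.8) + (2.2)·(2.2) + (-2.8)·(-2.8) + (-0.8)·(-0.8) + (3.2)·(3.2)) / 4 = 26.8/4 = 6.7
  S[X_1,X_2] = ((-1.8)·(-0.2) + (2.2)·(-0.2) + (-2.8)·(-2.2) + (-0.8)·(1.8) + (3.2)·(0.8)) / 4 = 7.2/4 = 1.8
  S[X_2,X_2] = ((-0.2)·(-0.2) + (-0.2)·(-0.2) + (-2.2)·(-2.2) + (1.8)·(1.8) + (0.8)·(0.8)) / 4 = 8.8/4 = 2.2
  S = [[6.7, 1.8],
 [1.8, 2.2]].

Step 3 — invert S. det(S) = 6.7·2.2 - (1.8)² = 11.5.
  S^{-1} = (1/det) · [[d, -b], [-b, a]] = [[0.1913, -0.1565],
 [-0.1565, 0.5826]].

Step 4 — quadratic form (x̄ - mu_0)^T · S^{-1} · (x̄ - mu_0):
  S^{-1} · (x̄ - mu_0) = (0.4, -1.6),
  (x̄ - mu_0)^T · [...] = (-0.2)·(0.4) + (-2.8)·(-1.6) = 4.4.

Step 5 — scale by n: T² = 5 · 4.4 = 22.

T² ≈ 22


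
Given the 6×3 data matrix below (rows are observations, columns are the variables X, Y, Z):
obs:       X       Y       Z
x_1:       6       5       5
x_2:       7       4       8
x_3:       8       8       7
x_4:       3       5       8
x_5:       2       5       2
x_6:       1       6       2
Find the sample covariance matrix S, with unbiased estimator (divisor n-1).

Step 1 — column means:
  mean(X) = (6 + 7 + 8 + 3 + 2 + 1) / 6 = 27/6 = 4.5
  mean(Y) = (5 + 4 + 8 + 5 + 5 + 6) / 6 = 33/6 = 5.5
  mean(Z) = (5 + 8 + 7 + 8 + 2 + 2) / 6 = 32/6 = 5.3333

Step 2 — sample covariance S[i,j] = (1/(n-1)) · Σ_k (x_{k,i} - mean_i) · (x_{k,j} - mean_j), with n-1 = 5.
  S[X,X] = ((1.5)·(1.5) + (2.5)·(2.5) + (3.5)·(3.5) + (-1.5)·(-1.5) + (-2.5)·(-2.5) + (-3.5)·(-3.5)) / 5 = 41.5/5 = 8.3
  S[X,Y] = ((1.5)·(-0.5) + (2.5)·(-1.5) + (3.5)·(2.5) + (-1.5)·(-0.5) + (-2.5)·(-0.5) + (-3.5)·(0.5)) / 5 = 4.5/5 = 0.9
  S[X,Z] = ((1.5)·(-0.3333) + (2.5)·(2.6667) + (3.5)·(1.6667) + (-1.5)·(2.6667) + (-2.5)·(-3.3333) + (-3.5)·(-3.3333)) / 5 = 28/5 = 5.6
  S[Y,Y] = ((-0.5)·(-0.5) + (-1.5)·(-1.5) + (2.5)·(2.5) + (-0.5)·(-0.5) + (-0.5)·(-0.5) + (0.5)·(0.5)) / 5 = 9.5/5 = 1.9
  S[Y,Z] = ((-0.5)·(-0.3333) + (-1.5)·(2.6667) + (2.5)·(1.6667) + (-0.5)·(2.6667) + (-0.5)·(-3.3333) + (0.5)·(-3.3333)) / 5 = -1/5 = -0.2
  S[Z,Z] = ((-0.3333)·(-0.3333) + (2.6667)·(2.6667) + (1.6667)·(1.6667) + (2.6667)·(2.6667) + (-3.3333)·(-3.3333) + (-3.3333)·(-3.3333)) / 5 = 39.3333/5 = 7.8667

S is symmetric (S[j,i] = S[i,j]). Assembling:

S = [[8.3, 0.9, 5.6],
 [0.9, 1.9, -0.2],
 [5.6, -0.2, 7.8667]]


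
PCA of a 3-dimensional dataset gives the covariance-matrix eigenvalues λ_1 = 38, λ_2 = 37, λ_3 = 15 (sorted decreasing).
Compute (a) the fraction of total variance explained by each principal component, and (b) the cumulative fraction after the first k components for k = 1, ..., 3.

Step 1 — total variance = trace(Sigma) = Σ λ_i = 38 + 37 + 15 = 90.

Step 2 — fraction explained by component i = λ_i / Σ λ:
  PC1: 38/90 = 0.4222
  PC2: 37/90 = 0.4111
  PC3: 15/90 = 0.1667

Step 3 — cumulative fraction after k components = (λ_1 + ... + λ_k) / Σ λ:
  k = 1: 38/90 = 0.4222
  k = 2: (38 + 37)/90 = 75/90 = 0.8333
  k = 3: (38 + 37 + 15)/90 = 90/90 = 1

Summary (fraction, with percent):

explained: PC1 0.4222 (42.22%), PC2 0.4111 (41.11%), PC3 0.1667 (16.67%);  cumulative: 0.4222, 0.8333, 1


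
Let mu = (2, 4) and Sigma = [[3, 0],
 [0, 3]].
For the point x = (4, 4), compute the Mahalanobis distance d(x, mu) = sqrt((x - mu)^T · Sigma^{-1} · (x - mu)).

Step 1 — centre the observation: (x - mu) = (2, 0).

Step 2 — invert Sigma. det(Sigma) = 3·3 - (0)² = 9.
  Sigma^{-1} = (1/det) · [[d, -b], [-b, a]] = [[0.3333, 0],
 [0, 0.3333]].

Step 3 — form the quadratic (x - mu)^T · Sigma^{-1} · (x - mu):
  Sigma^{-1} · (x - mu) = (0.6667, 0).
  (x - mu)^T · [Sigma^{-1} · (x - mu)] = (2)·(0.6667) + (0)·(0) = 1.3333.

Step 4 — take square root: d = √(1.3333) ≈ 1.1547.

d(x, mu) = √(1.3333) ≈ 1.1547


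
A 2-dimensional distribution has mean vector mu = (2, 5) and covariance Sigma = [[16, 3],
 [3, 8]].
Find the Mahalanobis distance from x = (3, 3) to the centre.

Step 1 — centre the observation: (x - mu) = (1, -2).

Step 2 — invert Sigma. det(Sigma) = 16·8 - (3)² = 119.
  Sigma^{-1} = (1/det) · [[d, -b], [-b, a]] = [[0.0672, -0.0252],
 [-0.0252, 0.1345]].

Step 3 — form the quadratic (x - mu)^T · Sigma^{-1} · (x - mu):
  Sigma^{-1} · (x - mu) = (0.1176, -0.2941).
  (x - mu)^T · [Sigma^{-1} · (x - mu)] = (1)·(0.1176) + (-2)·(-0.2941) = 0.7059.

Step 4 — take square root: d = √(0.7059) ≈ 0.8402.

d(x, mu) = √(0.7059) ≈ 0.8402


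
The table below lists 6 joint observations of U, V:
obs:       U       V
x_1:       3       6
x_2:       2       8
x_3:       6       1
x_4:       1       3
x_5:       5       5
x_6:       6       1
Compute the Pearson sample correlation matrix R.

Step 1 — column means:
  mean(U) = (3 + 2 + 6 + 1 + 5 + 6) / 6 = 23/6 = 3.8333
  mean(V) = (6 + 8 + 1 + 3 + 5 + 1) / 6 = 24/6 = 4

Step 2 — sample variances and covariances s[i,j] = (1/(n-1)) · Σ_k (x_{k,i} - mean_i) · (x_{k,j} - mean_j), with n-1 = 5:
  s[U,U] = ((-0.8333)·(-0.8333) + (-1.8333)·(-1.8333) + (2.1667)·(2.1667) + (-2.8333)·(-2.8333) + (1.1667)·(1.1667) + (2.1667)·(2.1667)) / 5 = 22.8333/5 = 4.5667
  s[U,V] = ((-0.8333)·(2) + (-1.8333)·(4) + (2.1667)·(-3) + (-2.8333)·(-1) + (1.1667)·(1) + (2.1667)·(-3)) / 5 = -18/5 = -3.6
  s[V,V] = ((2)·(2) + (4)·(4) + (-3)·(-3) + (-1)·(-1) + (1)·(1) + (-3)·(-3)) / 5 = 40/5 = 8
  Sample standard deviations s_i = √(s[i,i]):
  s(U) = √(4.5667) = 2.137
  s(V) = √(8) = 2.8284

Step 3 — r_{ij} = s_{ij} / (s_i · s_j):
  r[U,U] = 1 (diagonal).
  r[U,V] = -3.6 / (2.137 · 2.8284) = -3.6 / 6.0443 = -0.5956
  r[V,V] = 1 (diagonal).

R is symmetric with unit diagonal. Assembling:

R = [[1, -0.5956],
 [-0.5956, 1]]


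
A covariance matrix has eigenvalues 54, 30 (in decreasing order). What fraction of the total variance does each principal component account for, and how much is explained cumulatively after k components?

Step 1 — total variance = trace(Sigma) = Σ λ_i = 54 + 30 = 84.

Step 2 — fraction explained by component i = λ_i / Σ λ:
  PC1: 54/84 = 0.6429
  PC2: 30/84 = 0.3571

Step 3 — cumulative fraction after k components = (λ_1 + ... + λ_k) / Σ λ:
  k = 1: 54/84 = 0.6429
  k = 2: (54 + 30)/84 = 84/84 = 1

Summary (fraction, with percent):

explained: PC1 0.6429 (64.29%), PC2 0.3571 (35.71%);  cumulative: 0.6429, 1


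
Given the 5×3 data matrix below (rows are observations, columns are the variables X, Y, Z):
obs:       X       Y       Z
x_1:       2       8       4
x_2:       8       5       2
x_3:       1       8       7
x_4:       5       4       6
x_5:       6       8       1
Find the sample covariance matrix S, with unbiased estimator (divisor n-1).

Step 1 — column means:
  mean(X) = (2 + 8 + 1 + 5 + 6) / 5 = 22/5 = 4.4
  mean(Y) = (8 + 5 + 8 + 4 + 8) / 5 = 33/5 = 6.6
  mean(Z) = (4 + 2 + 7 + 6 + 1) / 5 = 20/5 = 4

Step 2 — sample covariance S[i,j] = (1/(n-1)) · Σ_k (x_{k,i} - mean_i) · (x_{k,j} - mean_j), with n-1 = 4.
  S[X,X] = ((-2.4)·(-2.4) + (3.6)·(3.6) + (-3.4)·(-3.4) + (0.6)·(0.6) + (1.6)·(1.6)) / 4 = 33.2/4 = 8.3
  S[X,Y] = ((-2.4)·(1.4) + (3.6)·(-1.6) + (-3.4)·(1.4) + (0.6)·(-2.6) + (1.6)·(1.4)) / 4 = -13.2/4 = -3.3
  S[X,Z] = ((-2.4)·(0) + (3.6)·(-2) + (-3.4)·(3) + (0.6)·(2) + (1.6)·(-3)) / 4 = -21/4 = -5.25
  S[Y,Y] = ((1.4)·(1.4) + (-1.6)·(-1.6) + (1.4)·(1.4) + (-2.6)·(-2.6) + (1.4)·(1.4)) / 4 = 15.2/4 = 3.8
  S[Y,Z] = ((1.4)·(0) + (-1.6)·(-2) + (1.4)·(3) + (-2.6)·(2) + (1.4)·(-3)) / 4 = -2/4 = -0.5
  S[Z,Z] = ((0)·(0) + (-2)·(-2) + (3)·(3) + (2)·(2) + (-3)·(-3)) / 4 = 26/4 = 6.5

S is symmetric (S[j,i] = S[i,j]). Assembling:

S = [[8.3, -3.3, -5.25],
 [-3.3, 3.8, -0.5],
 [-5.25, -0.5, 6.5]]


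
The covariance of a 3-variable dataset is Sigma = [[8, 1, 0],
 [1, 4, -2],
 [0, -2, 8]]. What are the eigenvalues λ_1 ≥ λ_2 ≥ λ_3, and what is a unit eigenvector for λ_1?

Step 1 — characteristic polynomial p(λ) = det(λI - Sigma) = λ³ - tr·λ² + c_1·λ - det, where tr = trace, c_1 = sum of the principal 2×2 minors, det = det(Sigma):
  tr = 8 + 4 + 8 = 20,
  c_1 = (8·4 - (1)²) + (8·8 - (0)²) + (4·8 - (-2)²) = 31 + 64 + 28 = 123,
  det = 8·(4·8 - (-2)²) - (1)·((1)·8 - (-2)·(0)) + (0)·((1)·(-2) - 4·(0)) = 8·(28) - (1)·(8) + (0)·(-2) = 216.
  So p(λ) = λ³ - 20λ² + 123λ - 216.
Step 2 — look for an integer root (rational root theorem: any rational root is an integer divisor of 216). Testing λ = 3:
  p(3) = 27 - 180 + 369 - 216 = 0  ✓
  Dividing out (λ - 3): p(λ) = (λ - 3)(λ² - 17λ + 72).
Step 3 — remaining eigenvalues from the quadratic λ² - 17λ + 72 = 0:
  Δ = 17² - 4·72 = 289 - 288 = 1,  λ = (17 ± √1)/2 = (17 ± 1)/2 = 9 or 8.
  Sorted: λ_1 = 9,  λ_2 = 8,  λ_3 = 3  (check: sum = 20 = tr ✓).

Step 4 — unit eigenvector for λ_1 = 9: v spans the null space of (Sigma - λ_1 I), whose rows are
  r_1 = (-1, 1, 0),  r_2 = (1, -5, -2),  r_3 = (0, -2, -1).
  v is orthogonal to every row, so take v ∝ r_1 × r_2 = ((1)·(-2) - (0)·(-5), (0)·(1) - (-1)·(-2), (-1)·(-5) - (1)·(1)) = (-2, -2, 4).
  Rescale (divide by 2; multiply by -1 so the first nonzero entry is positive): u = (1, 1, -2).
  ||u|| = √((1)² + (1)² + (-2)²) = √(6) ≈ 2.4495,  v_1 = u/||u|| ≈ (0.4082, 0.4082, -0.8165) (||v_1|| = 1).

λ_1 = 9,  λ_2 = 8,  λ_3 = 3;  v_1 ≈ (0.4082, 0.4082, -0.8165)


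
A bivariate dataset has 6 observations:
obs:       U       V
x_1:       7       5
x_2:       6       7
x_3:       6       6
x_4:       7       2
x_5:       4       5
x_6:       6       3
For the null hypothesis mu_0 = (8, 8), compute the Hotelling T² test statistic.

Step 1 — sample mean vector:
  mean(U) = (7 + 6 + 6 + 7 + 4 + 6) / 6 = 36/6 = 6
  mean(V) = (5 + 7 + 6 + 2 + 5 + 3) / 6 = 28/6 = 4.6667
  x̄ = (6, 4.6667),  deviation x̄ - mu_0 = (6, 4.6667) - (8, 8) = (-2, -3.3333).

Step 2 — sample covariance matrix, S[i,j] = (1/(n-1)) · Σ_k (x_{k,i} - mean_i) · (x_{k,j} - mean_j), divisor n-1 = 5:
  S[U,U] = ((1)·(1) + (0)·(0) + (0)·(0) + (1)·(1) + (-2)·(-2) + (0)·(0)) / 5 = 6/5 = 1.2
  S[U,V] = ((1)·(0.3333) + (0)·(2.3333) + (0)·(1.3333) + (1)·(-2.6667) + (-2)·(0.3333) + (0)·(-1.6667)) / 5 = -3/5 = -0.6
  S[V,V] = ((0.3333)·(0.3333) + (2.3333)·(2.3333) + (1.3333)·(1.3333) + (-2.6667)·(-2.6667) + (0.3333)·(0.3333) + (-1.6667)·(-1.6667)) / 5 = 17.3333/5 = 3.4667
  S = [[1.2, -0.6],
 [-0.6, 3.4667]].

Step 3 — invert S. det(S) = 1.2·3.4667 - (-0.6)² = 3.8.
  S^{-1} = (1/det) · [[d, -b], [-b, a]] = [[0.9123, 0.1579],
 [0.1579, 0.3158]].

Step 4 — quadratic form (x̄ - mu_0)^T · S^{-1} · (x̄ - mu_0):
  S^{-1} · (x̄ - mu_0) = (-2.3509, -1.3684),
  (x̄ - mu_0)^T · [...] = (-2)·(-2.3509) + (-3.3333)·(-1.3684) = 9.2632.

Step 5 — scale by n: T² = 6 · 9.2632 = 55.5789.

T² ≈ 55.5789
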